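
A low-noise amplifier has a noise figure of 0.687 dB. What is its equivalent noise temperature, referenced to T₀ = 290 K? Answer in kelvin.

F = 10^(0.687/10) = 1.17139
T_e = (F − 1)·T₀ = (1.17139 − 1) × 290 = 49.7 K

49.7 K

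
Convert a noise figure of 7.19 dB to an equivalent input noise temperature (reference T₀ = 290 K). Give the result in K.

F = 10^(7.19/10) = 5.236
T_e = (F − 1)·T₀ = (5.236 − 1) × 290 = 1228 K

1228 K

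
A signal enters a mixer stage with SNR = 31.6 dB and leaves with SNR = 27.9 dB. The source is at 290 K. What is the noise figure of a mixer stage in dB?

NF (dB) = SNR_in(dB) − SNR_out(dB) when the source is at T₀
NF = 31.6 − 27.9 = 3.7 dB

3.7 dB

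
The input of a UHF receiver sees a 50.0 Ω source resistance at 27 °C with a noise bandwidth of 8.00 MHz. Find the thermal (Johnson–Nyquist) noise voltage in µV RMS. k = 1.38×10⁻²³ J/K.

2.57 µV

T = 27 °C + 273.15 = 300.15 K
V_n = √(4kTRB)
4kTRB = 4 × 1.38×10⁻²³ × 300.15 × 5.00×10¹ × 8.00×10⁶ = 6.63×10⁻¹² V²
V_n = √(6.63×10⁻¹²) = 2.57×10⁻⁶ V = 2.57 µV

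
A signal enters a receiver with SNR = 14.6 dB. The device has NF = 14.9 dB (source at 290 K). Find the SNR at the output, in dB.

By definition F = SNR_in/SNR_out, so in dB: SNR_out = SNR_in − NF
SNR_out = 14.6 − 14.9 = −0.3 dB

−0.3 dB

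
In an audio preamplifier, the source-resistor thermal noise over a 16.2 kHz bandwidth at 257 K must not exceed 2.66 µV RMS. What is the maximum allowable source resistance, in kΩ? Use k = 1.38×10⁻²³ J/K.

30.8 kΩ

Johnson–Nyquist: V_n = √(4kTRB) ⇒ R = V_n² / (4kTB)
4kTB = 4 × 1.38×10⁻²³ × 257 × 1.62×10⁴ = 2.30×10⁻¹⁶
R = (2.66×10⁻⁶)² / 2.30×10⁻¹⁶ = 3.08×10⁴ Ω = 30.8 kΩ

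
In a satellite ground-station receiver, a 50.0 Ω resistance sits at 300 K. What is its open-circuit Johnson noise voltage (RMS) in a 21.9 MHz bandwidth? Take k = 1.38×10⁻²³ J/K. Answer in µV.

V_n = √(4kTRB)
4kTRB = 4 × 1.38×10⁻²³ × 300 × 5.00×10¹ × 2.19×10⁷ = 1.81×10⁻¹¹ V²
V_n = √(1.81×10⁻¹¹) = 4.26×10⁻⁶ V = 4.26 µV

4.26 µV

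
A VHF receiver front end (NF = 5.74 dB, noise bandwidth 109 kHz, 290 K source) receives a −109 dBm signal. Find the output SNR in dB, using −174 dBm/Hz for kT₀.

Noise floor: N = −174 + 10 log₁₀(B) + NF
10 log₁₀(1.09×10⁵) = 50.37 dB
N = −174 + 50.37 + 5.74 = −117.89 dBm
SNR = P_sig − N = −109 − (−117.89) = 8.89 dB → 8.9 dB

8.9 dB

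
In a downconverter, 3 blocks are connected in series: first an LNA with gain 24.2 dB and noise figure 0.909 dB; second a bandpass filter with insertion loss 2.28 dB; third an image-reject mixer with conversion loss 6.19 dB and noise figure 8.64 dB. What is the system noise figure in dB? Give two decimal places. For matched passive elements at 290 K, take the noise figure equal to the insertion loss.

1.06 dB

Convert to linear (a loss of L dB is a gain of −L dB): F_i = 10^(NF_i/10), G_i = 10^(G_i,dB/10)
  Stage 1: F_1 = 10^(0.909/10) = 1.233, G_1 = 10^(24.2/10) = 263.0
  Stage 2: F_2 = 10^(2.28/10) = 1.690, G_2 = 10^(−2.28/10) = 0.5916
  Stage 3: F_3 = 10^(8.64/10) = 7.311, G_3 = 10^(−6.19/10) = 0.2404
Friis cascade:
  F = 1.233 + (1.690 − 1)/263.0 + (7.311 − 1)/155.6 = 1.276
NF = 10 log₁₀(1.276) = 1.06 dB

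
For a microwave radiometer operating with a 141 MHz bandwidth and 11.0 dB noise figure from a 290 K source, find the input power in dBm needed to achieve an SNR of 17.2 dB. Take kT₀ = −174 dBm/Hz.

Sensitivity = −174 + 10 log₁₀(B) + NF + SNR_min
= −174 + 81.49 + 11.0 + 17.2
= −64.31 dBm → −64.3 dBm

−64.3 dBm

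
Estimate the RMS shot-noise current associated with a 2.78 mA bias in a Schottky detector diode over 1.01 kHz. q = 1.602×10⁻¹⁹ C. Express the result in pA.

948 pA

I_n = √(2qI·B)
2qI·B = 2 × 1.602×10⁻¹⁹ × 2.78×10⁻³ × 1.01×10³ = 9.00×10⁻¹⁹ A²
I_n = √(9.00×10⁻¹⁹) = 9.48×10⁻¹⁰ A = 948 pA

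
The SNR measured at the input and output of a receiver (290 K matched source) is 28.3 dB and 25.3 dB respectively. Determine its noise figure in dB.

3.0 dB

NF (dB) = SNR_in(dB) − SNR_out(dB) when the source is at T₀
NF = 28.3 − 25.3 = 3.0 dB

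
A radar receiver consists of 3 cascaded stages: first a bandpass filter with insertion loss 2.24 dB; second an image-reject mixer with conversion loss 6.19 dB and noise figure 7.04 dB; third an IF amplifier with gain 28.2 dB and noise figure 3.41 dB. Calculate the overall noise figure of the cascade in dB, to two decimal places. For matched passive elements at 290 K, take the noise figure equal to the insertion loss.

Convert to linear (a loss of L dB is a gain of −L dB): F_i = 10^(NF_i/10), G_i = 10^(G_i,dB/10)
  Stage 1: F_1 = 10^(2.24/10) = 1.675, G_1 = 10^(−2.24/10) = 0.5970
  Stage 2: F_2 = 10^(7.04/10) = 5.058, G_2 = 10^(−6.19/10) = 0.2404
  Stage 3: F_3 = 10^(3.41/10) = 2.193, G_3 = 10^(28.2/10) = 660.7
Friis cascade:
  F = 1.675 + (5.058 − 1)/0.5970 + (2.193 − 1)/0.1435 = 16.78
NF = 10 log₁₀(16.78) = 12.25 dB

12.25 dB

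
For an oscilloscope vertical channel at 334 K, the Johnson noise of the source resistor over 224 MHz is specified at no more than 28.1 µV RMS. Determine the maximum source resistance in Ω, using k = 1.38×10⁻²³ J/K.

191 Ω

Johnson–Nyquist: V_n = √(4kTRB) ⇒ R = V_n² / (4kTB)
4kTB = 4 × 1.38×10⁻²³ × 334 × 2.24×10⁸ = 4.13×10⁻¹²
R = (2.81×10⁻⁵)² / 4.13×10⁻¹² = 1.91×10² Ω = 191 Ω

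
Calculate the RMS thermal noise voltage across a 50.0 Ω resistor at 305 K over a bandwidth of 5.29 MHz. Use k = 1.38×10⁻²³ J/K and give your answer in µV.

2.11 µV

V_n = √(4kTRB)
4kTRB = 4 × 1.38×10⁻²³ × 305 × 5.00×10¹ × 5.29×10⁶ = 4.45×10⁻¹² V²
V_n = √(4.45×10⁻¹²) = 2.11×10⁻⁶ V = 2.11 µV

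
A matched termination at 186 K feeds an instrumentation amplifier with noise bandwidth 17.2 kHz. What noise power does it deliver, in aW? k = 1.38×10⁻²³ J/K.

44.1 aW

P_n = kTB = 1.38×10⁻²³ × 186 × 1.72×10⁴ = 4.41×10⁻¹⁷ W = 44.1 aW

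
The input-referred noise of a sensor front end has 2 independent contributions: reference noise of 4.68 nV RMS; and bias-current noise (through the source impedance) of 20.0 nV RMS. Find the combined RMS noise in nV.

20.5 nV

Uncorrelated sources add in power (mean-square): V_tot = √(ΣV_i²)
V_tot = √[(4.68×10⁻⁹)² + (2.00×10⁻⁸)²] = 2.05×10⁻⁸ V = 20.5 nV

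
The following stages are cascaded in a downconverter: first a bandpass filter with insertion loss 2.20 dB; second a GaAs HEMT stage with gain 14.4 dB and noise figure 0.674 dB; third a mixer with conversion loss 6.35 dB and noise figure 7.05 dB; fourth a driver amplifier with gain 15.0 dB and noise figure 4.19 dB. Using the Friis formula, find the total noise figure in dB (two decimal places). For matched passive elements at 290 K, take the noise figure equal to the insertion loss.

4.16 dB

Convert to linear (a loss of L dB is a gain of −L dB): F_i = 10^(NF_i/10), G_i = 10^(G_i,dB/10)
  Stage 1: F_1 = 10^(2.20/10) = 1.660, G_1 = 10^(−2.20/10) = 0.6026
  Stage 2: F_2 = 10^(0.674/10) = 1.168, G_2 = 10^(14.4/10) = 27.54
  Stage 3: F_3 = 10^(7.05/10) = 5.070, G_3 = 10^(−6.35/10) = 0.2317
  Stage 4: F_4 = 10^(4.19/10) = 2.624, G_4 = 10^(15.0/10) = 31.62
Friis cascade:
  F = 1.660 + (1.168 − 1)/0.6026 + (5.070 − 1)/16.60 + (2.624 − 1)/3.846 = 2.606
NF = 10 log₁₀(2.606) = 4.16 dB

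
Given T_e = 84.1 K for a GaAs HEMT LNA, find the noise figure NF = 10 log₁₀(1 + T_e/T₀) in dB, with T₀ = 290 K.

F = 1 + T_e/T₀ = 1 + 84.1/290 = 1.29
NF = 10 log₁₀(1.29) = 1.11 dB

1.11 dB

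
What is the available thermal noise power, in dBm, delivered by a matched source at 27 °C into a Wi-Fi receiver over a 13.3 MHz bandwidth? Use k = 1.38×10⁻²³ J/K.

−102.6 dBm

T = 27 °C + 273.15 = 300.15 K
P_n = kTB = 1.38×10⁻²³ × 300.15 × 1.33×10⁷ = 5.51×10⁻¹⁴ W
In dBm: 10 log₁₀(5.51×10⁻¹⁴ / 10⁻³) = −102.6 dBm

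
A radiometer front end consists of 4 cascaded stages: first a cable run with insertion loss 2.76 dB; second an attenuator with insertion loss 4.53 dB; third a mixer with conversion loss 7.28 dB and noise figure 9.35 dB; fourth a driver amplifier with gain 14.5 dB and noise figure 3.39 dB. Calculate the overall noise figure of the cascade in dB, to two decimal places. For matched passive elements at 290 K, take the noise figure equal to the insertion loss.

Convert to linear (a loss of L dB is a gain of −L dB): F_i = 10^(NF_i/10), G_i = 10^(G_i,dB/10)
  Stage 1: F_1 = 10^(2.76/10) = 1.888, G_1 = 10^(−2.76/10) = 0.5297
  Stage 2: F_2 = 10^(4.53/10) = 2.838, G_2 = 10^(−4.53/10) = 0.3524
  Stage 3: F_3 = 10^(9.35/10) = 8.610, G_3 = 10^(−7.28/10) = 0.1871
  Stage 4: F_4 = 10^(3.39/10) = 2.183, G_4 = 10^(14.5/10) = 28.18
Friis cascade:
  F = 1.888 + (2.838 − 1)/0.5297 + (8.610 − 1)/0.1866 + (2.183 − 1)/0.03491 = 80.01
NF = 10 log₁₀(80.01) = 19.03 dB

19.03 dB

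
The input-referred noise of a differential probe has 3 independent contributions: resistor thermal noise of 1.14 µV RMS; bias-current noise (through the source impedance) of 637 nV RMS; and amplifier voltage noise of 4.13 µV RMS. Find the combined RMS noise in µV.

Uncorrelated sources add in power (mean-square): V_tot = √(ΣV_i²)
V_tot = √[(1.14×10⁻⁶)² + (6.37×10⁻⁷)² + (4.13×10⁻⁶)²] = 4.33×10⁻⁶ V = 4.33 µV

4.33 µV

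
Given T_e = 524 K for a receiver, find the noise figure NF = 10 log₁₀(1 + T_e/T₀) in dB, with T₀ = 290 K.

4.48 dB

F = 1 + T_e/T₀ = 1 + 524/290 = 2.8069
NF = 10 log₁₀(2.8069) = 4.48 dB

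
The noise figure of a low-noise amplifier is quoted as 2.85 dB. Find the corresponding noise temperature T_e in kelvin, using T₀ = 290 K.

F = 10^(2.85/10) = 1.92752
T_e = (F − 1)·T₀ = (1.92752 − 1) × 290 = 269 K

269 K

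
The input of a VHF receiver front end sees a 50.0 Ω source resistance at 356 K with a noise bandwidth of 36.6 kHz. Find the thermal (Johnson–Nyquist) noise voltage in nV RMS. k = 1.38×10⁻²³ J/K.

190 nV

V_n = √(4kTRB)
4kTRB = 4 × 1.38×10⁻²³ × 356 × 5.00×10¹ × 3.66×10⁴ = 3.60×10⁻¹⁴ V²
V_n = √(3.60×10⁻¹⁴) = 1.90×10⁻⁷ V = 190 nV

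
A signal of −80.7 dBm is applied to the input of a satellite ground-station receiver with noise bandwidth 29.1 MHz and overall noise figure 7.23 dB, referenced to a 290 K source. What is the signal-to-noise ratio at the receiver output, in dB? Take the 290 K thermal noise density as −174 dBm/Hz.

Noise floor: N = −174 + 10 log₁₀(B) + NF
10 log₁₀(2.91×10⁷) = 74.64 dB
N = −174 + 74.64 + 7.23 = −92.13 dBm
SNR = P_sig − N = −80.7 − (−92.13) = 11.43 dB → 11.4 dB

11.4 dB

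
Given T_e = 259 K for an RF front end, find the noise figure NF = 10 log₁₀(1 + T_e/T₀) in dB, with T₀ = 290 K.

F = 1 + T_e/T₀ = 1 + 259/290 = 1.8931
NF = 10 log₁₀(1.8931) = 2.77 dB

2.77 dB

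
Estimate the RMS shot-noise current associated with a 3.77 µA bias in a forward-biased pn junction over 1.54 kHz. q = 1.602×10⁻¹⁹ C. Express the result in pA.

I_n = √(2qI·B)
2qI·B = 2 × 1.602×10⁻¹⁹ × 3.77×10⁻⁶ × 1.54×10³ = 1.86×10⁻²¹ A²
I_n = √(1.86×10⁻²¹) = 4.31×10⁻¹¹ A = 43.1 pA

43.1 pA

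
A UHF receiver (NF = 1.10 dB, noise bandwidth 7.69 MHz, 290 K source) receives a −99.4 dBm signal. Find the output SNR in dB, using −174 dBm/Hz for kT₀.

Noise floor: N = −174 + 10 log₁₀(B) + NF
10 log₁₀(7.69×10⁶) = 68.86 dB
N = −174 + 68.86 + 1.10 = −104.04 dBm
SNR = P_sig − N = −99.4 − (−104.04) = 4.64 dB → 4.6 dB

4.6 dB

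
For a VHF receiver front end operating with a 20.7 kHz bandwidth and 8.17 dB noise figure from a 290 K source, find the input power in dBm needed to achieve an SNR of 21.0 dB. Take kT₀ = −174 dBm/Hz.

−101.7 dBm

Sensitivity = −174 + 10 log₁₀(B) + NF + SNR_min
= −174 + 43.16 + 8.17 + 21.0
= −101.67 dBm → −101.7 dBm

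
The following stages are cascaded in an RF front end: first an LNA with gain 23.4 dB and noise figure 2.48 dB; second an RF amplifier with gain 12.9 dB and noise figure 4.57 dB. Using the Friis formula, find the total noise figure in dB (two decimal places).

Convert to linear (a loss of L dB is a gain of −L dB): F_i = 10^(NF_i/10), G_i = 10^(G_i,dB/10)
  Stage 1: F_1 = 10^(2.48/10) = 1.770, G_1 = 10^(23.4/10) = 218.8
  Stage 2: F_2 = 10^(4.57/10) = 2.864, G_2 = 10^(12.9/10) = 19.50
Friis cascade:
  F = 1.770 + (2.864 − 1)/218.8 = 1.779
NF = 10 log₁₀(1.779) = 2.50 dB

2.50 dB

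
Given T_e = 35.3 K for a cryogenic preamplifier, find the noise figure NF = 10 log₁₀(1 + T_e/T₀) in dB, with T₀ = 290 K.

F = 1 + T_e/T₀ = 1 + 35.3/290 = 1.12172
NF = 10 log₁₀(1.12172) = 0.499 dB

0.499 dB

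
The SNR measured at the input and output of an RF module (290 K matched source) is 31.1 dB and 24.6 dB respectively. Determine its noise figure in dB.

6.5 dB

NF (dB) = SNR_in(dB) − SNR_out(dB) when the source is at T₀
NF = 31.1 − 24.6 = 6.5 dB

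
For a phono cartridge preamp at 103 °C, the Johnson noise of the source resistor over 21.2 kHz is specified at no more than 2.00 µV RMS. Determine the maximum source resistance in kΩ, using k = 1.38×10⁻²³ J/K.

T = 103 °C + 273.15 = 376.15 K
Johnson–Nyquist: V_n = √(4kTRB) ⇒ R = V_n² / (4kTB)
4kTB = 4 × 1.38×10⁻²³ × 376.15 × 2.12×10⁴ = 4.40×10⁻¹⁶
R = (2.00×10⁻⁶)² / 4.40×10⁻¹⁶ = 9.09×10³ Ω = 9.09 kΩ

9.09 kΩ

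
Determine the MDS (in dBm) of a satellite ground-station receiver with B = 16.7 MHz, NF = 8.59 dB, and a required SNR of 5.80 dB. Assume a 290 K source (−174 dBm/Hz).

−87.4 dBm

Sensitivity = −174 + 10 log₁₀(B) + NF + SNR_min
= −174 + 72.23 + 8.59 + 5.80
= −87.38 dBm → −87.4 dBm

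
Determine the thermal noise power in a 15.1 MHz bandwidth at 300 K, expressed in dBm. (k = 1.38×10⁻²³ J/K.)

P_n = kTB = 1.38×10⁻²³ × 300 × 1.51×10⁷ = 6.25×10⁻¹⁴ W
In dBm: 10 log₁₀(6.25×10⁻¹⁴ / 10⁻³) = −102.0 dBm

−102.0 dBm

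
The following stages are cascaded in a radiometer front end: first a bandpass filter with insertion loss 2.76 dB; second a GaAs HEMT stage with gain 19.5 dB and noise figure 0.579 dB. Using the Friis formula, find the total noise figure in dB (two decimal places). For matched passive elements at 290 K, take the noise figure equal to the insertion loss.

Convert to linear (a loss of L dB is a gain of −L dB): F_i = 10^(NF_i/10), G_i = 10^(G_i,dB/10)
  Stage 1: F_1 = 10^(2.76/10) = 1.888, G_1 = 10^(−2.76/10) = 0.5297
  Stage 2: F_2 = 10^(0.579/10) = 1.143, G_2 = 10^(19.5/10) = 89.13
Friis cascade:
  F = 1.888 + (1.143 − 1)/0.5297 = 2.157
NF = 10 log₁₀(2.157) = 3.34 dB

3.34 dB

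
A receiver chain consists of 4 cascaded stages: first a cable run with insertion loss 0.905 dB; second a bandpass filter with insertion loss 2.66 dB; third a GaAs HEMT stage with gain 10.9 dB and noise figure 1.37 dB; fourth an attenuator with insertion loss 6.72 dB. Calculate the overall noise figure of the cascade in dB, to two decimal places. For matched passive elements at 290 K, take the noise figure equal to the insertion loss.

5.80 dB

Convert to linear (a loss of L dB is a gain of −L dB): F_i = 10^(NF_i/10), G_i = 10^(G_i,dB/10)
  Stage 1: F_1 = 10^(0.905/10) = 1.232, G_1 = 10^(−0.905/10) = 0.8119
  Stage 2: F_2 = 10^(2.66/10) = 1.845, G_2 = 10^(−2.66/10) = 0.5420
  Stage 3: F_3 = 10^(1.37/10) = 1.371, G_3 = 10^(10.9/10) = 12.30
  Stage 4: F_4 = 10^(6.72/10) = 4.699, G_4 = 10^(−6.72/10) = 0.2128
Friis cascade:
  F = 1.232 + (1.845 − 1)/0.8119 + (1.371 − 1)/0.4400 + (4.699 − 1)/5.414 = 3.799
NF = 10 log₁₀(3.799) = 5.80 dB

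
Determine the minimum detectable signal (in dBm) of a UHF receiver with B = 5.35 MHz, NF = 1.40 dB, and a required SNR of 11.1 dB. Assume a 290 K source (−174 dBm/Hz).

−94.2 dBm

Sensitivity = −174 + 10 log₁₀(B) + NF + SNR_min
= −174 + 67.28 + 1.40 + 11.1
= −94.22 dBm → −94.2 dBm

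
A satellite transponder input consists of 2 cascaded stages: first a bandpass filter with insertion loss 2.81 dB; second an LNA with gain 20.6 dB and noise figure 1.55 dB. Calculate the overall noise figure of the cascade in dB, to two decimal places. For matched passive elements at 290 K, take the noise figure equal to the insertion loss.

Convert to linear (a loss of L dB is a gain of −L dB): F_i = 10^(NF_i/10), G_i = 10^(G_i,dB/10)
  Stage 1: F_1 = 10^(2.81/10) = 1.910, G_1 = 10^(−2.81/10) = 0.5236
  Stage 2: F_2 = 10^(1.55/10) = 1.429, G_2 = 10^(20.6/10) = 114.8
Friis cascade:
  F = 1.910 + (1.429 − 1)/0.5236 = 2.729
NF = 10 log₁₀(2.729) = 4.36 dB

4.36 dB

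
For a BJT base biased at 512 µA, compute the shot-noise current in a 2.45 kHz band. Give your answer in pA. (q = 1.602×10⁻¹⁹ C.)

I_n = √(2qI·B)
2qI·B = 2 × 1.602×10⁻¹⁹ × 5.12×10⁻⁴ × 2.45×10³ = 4.02×10⁻¹⁹ A²
I_n = √(4.02×10⁻¹⁹) = 6.34×10⁻¹⁰ A = 634 pA

634 pA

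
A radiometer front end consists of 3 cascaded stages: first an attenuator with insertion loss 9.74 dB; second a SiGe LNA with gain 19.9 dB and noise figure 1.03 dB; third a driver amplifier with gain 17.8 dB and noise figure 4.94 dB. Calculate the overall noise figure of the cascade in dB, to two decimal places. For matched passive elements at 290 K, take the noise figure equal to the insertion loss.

10.84 dB

Convert to linear (a loss of L dB is a gain of −L dB): F_i = 10^(NF_i/10), G_i = 10^(G_i,dB/10)
  Stage 1: F_1 = 10^(9.74/10) = 9.419, G_1 = 10^(−9.74/10) = 0.1062
  Stage 2: F_2 = 10^(1.03/10) = 1.268, G_2 = 10^(19.9/10) = 97.72
  Stage 3: F_3 = 10^(4.94/10) = 3.119, G_3 = 10^(17.8/10) = 60.26
Friis cascade:
  F = 9.419 + (1.268 − 1)/0.1062 + (3.119 − 1)/10.38 = 12.14
NF = 10 log₁₀(12.14) = 10.84 dB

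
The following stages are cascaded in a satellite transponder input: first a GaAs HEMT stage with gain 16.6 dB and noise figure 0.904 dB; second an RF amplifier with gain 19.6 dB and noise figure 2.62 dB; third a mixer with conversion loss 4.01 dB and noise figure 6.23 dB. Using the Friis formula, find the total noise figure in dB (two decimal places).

0.97 dB

Convert to linear (a loss of L dB is a gain of −L dB): F_i = 10^(NF_i/10), G_i = 10^(G_i,dB/10)
  Stage 1: F_1 = 10^(0.904/10) = 1.231, G_1 = 10^(16.6/10) = 45.71
  Stage 2: F_2 = 10^(2.62/10) = 1.828, G_2 = 10^(19.6/10) = 91.20
  Stage 3: F_3 = 10^(6.23/10) = 4.198, G_3 = 10^(−4.01/10) = 0.3972
Friis cascade:
  F = 1.231 + (1.828 − 1)/45.71 + (4.198 − 1)/4169 = 1.250
NF = 10 log₁₀(1.250) = 0.97 dB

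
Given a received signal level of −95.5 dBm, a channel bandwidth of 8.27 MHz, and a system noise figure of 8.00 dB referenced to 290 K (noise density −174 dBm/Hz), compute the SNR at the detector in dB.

1.3 dB

Noise floor: N = −174 + 10 log₁₀(B) + NF
10 log₁₀(8.27×10⁶) = 69.18 dB
N = −174 + 69.18 + 8.00 = −96.82 dBm
SNR = P_sig − N = −95.5 − (−96.82) = 1.32 dB → 1.3 dB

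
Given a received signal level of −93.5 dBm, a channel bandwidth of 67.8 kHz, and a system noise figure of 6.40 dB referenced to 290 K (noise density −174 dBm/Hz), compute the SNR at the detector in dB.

25.8 dB

Noise floor: N = −174 + 10 log₁₀(B) + NF
10 log₁₀(6.78×10⁴) = 48.31 dB
N = −174 + 48.31 + 6.40 = −119.29 dBm
SNR = P_sig − N = −93.5 − (−119.29) = 25.79 dB → 25.8 dB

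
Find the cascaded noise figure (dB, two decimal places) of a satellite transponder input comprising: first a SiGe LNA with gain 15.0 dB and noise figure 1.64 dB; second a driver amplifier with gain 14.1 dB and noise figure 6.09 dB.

Convert to linear (a loss of L dB is a gain of −L dB): F_i = 10^(NF_i/10), G_i = 10^(G_i,dB/10)
  Stage 1: F_1 = 10^(1.64/10) = 1.459, G_1 = 10^(15.0/10) = 31.62
  Stage 2: F_2 = 10^(6.09/10) = 4.064, G_2 = 10^(14.1/10) = 25.70
Friis cascade:
  F = 1.459 + (4.064 − 1)/31.62 = 1.556
NF = 10 log₁₀(1.556) = 1.92 dB

1.92 dB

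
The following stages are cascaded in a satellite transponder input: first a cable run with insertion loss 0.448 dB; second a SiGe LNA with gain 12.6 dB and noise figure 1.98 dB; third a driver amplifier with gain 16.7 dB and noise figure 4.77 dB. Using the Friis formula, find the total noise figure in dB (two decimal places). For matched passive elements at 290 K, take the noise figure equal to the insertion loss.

2.72 dB

Convert to linear (a loss of L dB is a gain of −L dB): F_i = 10^(NF_i/10), G_i = 10^(G_i,dB/10)
  Stage 1: F_1 = 10^(0.448/10) = 1.109, G_1 = 10^(−0.448/10) = 0.9020
  Stage 2: F_2 = 10^(1.98/10) = 1.578, G_2 = 10^(12.6/10) = 18.20
  Stage 3: F_3 = 10^(4.77/10) = 2.999, G_3 = 10^(16.7/10) = 46.77
Friis cascade:
  F = 1.109 + (1.578 − 1)/0.9020 + (2.999 − 1)/16.41 = 1.871
NF = 10 log₁₀(1.871) = 2.72 dB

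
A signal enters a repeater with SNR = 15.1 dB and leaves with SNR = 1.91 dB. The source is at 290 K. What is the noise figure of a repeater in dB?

13.19 dB

NF (dB) = SNR_in(dB) − SNR_out(dB) when the source is at T₀
NF = 15.1 − 1.91 = 13.19 dB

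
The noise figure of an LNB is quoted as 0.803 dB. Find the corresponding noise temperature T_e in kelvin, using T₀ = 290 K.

58.9 K

F = 10^(0.803/10) = 1.2031
T_e = (F − 1)·T₀ = (1.2031 − 1) × 290 = 58.9 K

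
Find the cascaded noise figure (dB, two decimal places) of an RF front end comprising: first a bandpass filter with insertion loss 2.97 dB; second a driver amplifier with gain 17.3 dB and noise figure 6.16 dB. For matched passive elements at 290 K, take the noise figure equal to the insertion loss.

Convert to linear (a loss of L dB is a gain of −L dB): F_i = 10^(NF_i/10), G_i = 10^(G_i,dB/10)
  Stage 1: F_1 = 10^(2.97/10) = 1.982, G_1 = 10^(−2.97/10) = 0.5047
  Stage 2: F_2 = 10^(6.16/10) = 4.130, G_2 = 10^(17.3/10) = 53.70
Friis cascade:
  F = 1.982 + (4.130 − 1)/0.5047 = 8.185
NF = 10 log₁₀(8.185) = 9.13 dB

9.13 dB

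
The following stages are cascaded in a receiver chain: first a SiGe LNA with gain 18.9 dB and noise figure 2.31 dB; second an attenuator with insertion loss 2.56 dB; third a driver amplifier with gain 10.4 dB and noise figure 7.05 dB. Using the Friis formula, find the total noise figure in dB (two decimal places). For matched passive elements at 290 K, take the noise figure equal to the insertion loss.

Convert to linear (a loss of L dB is a gain of −L dB): F_i = 10^(NF_i/10), G_i = 10^(G_i,dB/10)
  Stage 1: F_1 = 10^(2.31/10) = 1.702, G_1 = 10^(18.9/10) = 77.62
  Stage 2: F_2 = 10^(2.56/10) = 1.803, G_2 = 10^(−2.56/10) = 0.5546
  Stage 3: F_3 = 10^(7.05/10) = 5.070, G_3 = 10^(10.4/10) = 10.96
Friis cascade:
  F = 1.702 + (1.803 − 1)/77.62 + (5.070 − 1)/43.05 = 1.807
NF = 10 log₁₀(1.807) = 2.57 dB

2.57 dB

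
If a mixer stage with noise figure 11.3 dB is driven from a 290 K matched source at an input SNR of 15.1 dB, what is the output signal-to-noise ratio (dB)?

3.8 dB

By definition F = SNR_in/SNR_out, so in dB: SNR_out = SNR_in − NF
SNR_out = 15.1 − 11.3 = 3.8 dB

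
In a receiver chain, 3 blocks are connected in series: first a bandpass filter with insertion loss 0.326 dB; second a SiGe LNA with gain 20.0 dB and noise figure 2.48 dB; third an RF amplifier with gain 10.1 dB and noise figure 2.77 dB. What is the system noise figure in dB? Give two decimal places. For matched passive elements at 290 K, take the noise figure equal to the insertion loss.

2.83 dB

Convert to linear (a loss of L dB is a gain of −L dB): F_i = 10^(NF_i/10), G_i = 10^(G_i,dB/10)
  Stage 1: F_1 = 10^(0.326/10) = 1.078, G_1 = 10^(−0.326/10) = 0.9277
  Stage 2: F_2 = 10^(2.48/10) = 1.770, G_2 = 10^(20.0/10) = 100.0
  Stage 3: F_3 = 10^(2.77/10) = 1.892, G_3 = 10^(10.1/10) = 10.23
Friis cascade:
  F = 1.078 + (1.770 − 1)/0.9277 + (1.892 − 1)/92.77 = 1.918
NF = 10 log₁₀(1.918) = 2.83 dB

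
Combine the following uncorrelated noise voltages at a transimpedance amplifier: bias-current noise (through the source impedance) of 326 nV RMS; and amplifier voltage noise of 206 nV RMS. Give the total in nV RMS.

Uncorrelated sources add in power (mean-square): V_tot = √(ΣV_i²)
V_tot = √[(3.26×10⁻⁷)² + (2.06×10⁻⁷)²] = 3.86×10⁻⁷ V = 386 nV

386 nV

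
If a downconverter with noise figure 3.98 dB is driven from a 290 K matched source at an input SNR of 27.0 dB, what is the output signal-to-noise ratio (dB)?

23.02 dB

By definition F = SNR_in/SNR_out, so in dB: SNR_out = SNR_in − NF
SNR_out = 27.0 − 3.98 = 23.02 dB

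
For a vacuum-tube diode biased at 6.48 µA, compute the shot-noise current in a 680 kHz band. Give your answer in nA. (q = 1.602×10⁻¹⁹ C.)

I_n = √(2qI·B)
2qI·B = 2 × 1.602×10⁻¹⁹ × 6.48×10⁻⁶ × 6.80×10⁵ = 1.41×10⁻¹⁸ A²
I_n = √(1.41×10⁻¹⁸) = 1.19×10⁻⁹ A = 1.19 nA

1.19 nA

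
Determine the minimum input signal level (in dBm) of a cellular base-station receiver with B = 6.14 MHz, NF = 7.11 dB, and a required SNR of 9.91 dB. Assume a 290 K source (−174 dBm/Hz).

−89.1 dBm

Sensitivity = −174 + 10 log₁₀(B) + NF + SNR_min
= −174 + 67.88 + 7.11 + 9.91
= −89.10 dBm → −89.1 dBm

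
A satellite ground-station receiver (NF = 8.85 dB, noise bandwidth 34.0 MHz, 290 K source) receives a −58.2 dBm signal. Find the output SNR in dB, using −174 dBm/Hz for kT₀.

31.6 dB

Noise floor: N = −174 + 10 log₁₀(B) + NF
10 log₁₀(3.40×10⁷) = 75.31 dB
N = −174 + 75.31 + 8.85 = −89.84 dBm
SNR = P_sig − N = −58.2 − (−89.84) = 31.64 dB → 31.6 dB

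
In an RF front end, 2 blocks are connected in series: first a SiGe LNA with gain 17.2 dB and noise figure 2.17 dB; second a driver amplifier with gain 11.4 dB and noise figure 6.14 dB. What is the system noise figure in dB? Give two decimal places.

Convert to linear (a loss of L dB is a gain of −L dB): F_i = 10^(NF_i/10), G_i = 10^(G_i,dB/10)
  Stage 1: F_1 = 10^(2.17/10) = 1.648, G_1 = 10^(17.2/10) = 52.48
  Stage 2: F_2 = 10^(6.14/10) = 4.111, G_2 = 10^(11.4/10) = 13.80
Friis cascade:
  F = 1.648 + (4.111 − 1)/52.48 = 1.707
NF = 10 log₁₀(1.707) = 2.32 dB

2.32 dB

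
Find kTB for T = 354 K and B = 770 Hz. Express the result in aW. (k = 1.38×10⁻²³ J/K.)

3.76 aW

P_n = kTB = 1.38×10⁻²³ × 354 × 7.70×10² = 3.76×10⁻¹⁸ W = 3.76 aW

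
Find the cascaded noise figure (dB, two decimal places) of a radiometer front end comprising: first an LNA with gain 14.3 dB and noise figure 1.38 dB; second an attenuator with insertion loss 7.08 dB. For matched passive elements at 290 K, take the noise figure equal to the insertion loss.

1.84 dB

Convert to linear (a loss of L dB is a gain of −L dB): F_i = 10^(NF_i/10), G_i = 10^(G_i,dB/10)
  Stage 1: F_1 = 10^(1.38/10) = 1.374, G_1 = 10^(14.3/10) = 26.92
  Stage 2: F_2 = 10^(7.08/10) = 5.105, G_2 = 10^(−7.08/10) = 0.1959
Friis cascade:
  F = 1.374 + (5.105 − 1)/26.92 = 1.527
NF = 10 log₁₀(1.527) = 1.84 dB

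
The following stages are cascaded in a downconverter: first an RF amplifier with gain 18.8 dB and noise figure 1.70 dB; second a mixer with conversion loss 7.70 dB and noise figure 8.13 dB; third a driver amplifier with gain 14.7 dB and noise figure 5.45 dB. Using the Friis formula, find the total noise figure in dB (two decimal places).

2.42 dB

Convert to linear (a loss of L dB is a gain of −L dB): F_i = 10^(NF_i/10), G_i = 10^(G_i,dB/10)
  Stage 1: F_1 = 10^(1.70/10) = 1.479, G_1 = 10^(18.8/10) = 75.86
  Stage 2: F_2 = 10^(8.13/10) = 6.501, G_2 = 10^(−7.70/10) = 0.1698
  Stage 3: F_3 = 10^(5.45/10) = 3.508, G_3 = 10^(14.7/10) = 29.51
Friis cascade:
  F = 1.479 + (6.501 − 1)/75.86 + (3.508 − 1)/12.88 = 1.746
NF = 10 log₁₀(1.746) = 2.42 dB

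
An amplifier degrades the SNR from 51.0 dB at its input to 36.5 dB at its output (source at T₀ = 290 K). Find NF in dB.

14.5 dB

NF (dB) = SNR_in(dB) − SNR_out(dB) when the source is at T₀
NF = 51.0 − 36.5 = 14.5 dB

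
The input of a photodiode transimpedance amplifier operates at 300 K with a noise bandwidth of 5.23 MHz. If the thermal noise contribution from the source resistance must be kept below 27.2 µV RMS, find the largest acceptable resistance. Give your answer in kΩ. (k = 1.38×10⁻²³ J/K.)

8.54 kΩ

Johnson–Nyquist: V_n = √(4kTRB) ⇒ R = V_n² / (4kTB)
4kTB = 4 × 1.38×10⁻²³ × 300 × 5.23×10⁶ = 8.66×10⁻¹⁴
R = (2.72×10⁻⁵)² / 8.66×10⁻¹⁴ = 8.54×10³ Ω = 8.54 kΩ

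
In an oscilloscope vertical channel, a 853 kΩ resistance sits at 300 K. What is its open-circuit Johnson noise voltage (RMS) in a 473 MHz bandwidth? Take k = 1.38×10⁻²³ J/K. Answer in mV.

V_n = √(4kTRB)
4kTRB = 4 × 1.38×10⁻²³ × 300 × 8.53×10⁵ × 4.73×10⁸ = 6.68×10⁻⁶ V²
V_n = √(6.68×10⁻⁶) = 2.58×10⁻³ V = 2.58 mV

2.58 mV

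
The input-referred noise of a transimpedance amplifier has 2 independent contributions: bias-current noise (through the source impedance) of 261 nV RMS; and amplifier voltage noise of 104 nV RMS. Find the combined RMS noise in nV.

281 nV

Uncorrelated sources add in power (mean-square): V_tot = √(ΣV_i²)
V_tot = √[(2.61×10⁻⁷)² + (1.04×10⁻⁷)²] = 2.81×10⁻⁷ V = 281 nV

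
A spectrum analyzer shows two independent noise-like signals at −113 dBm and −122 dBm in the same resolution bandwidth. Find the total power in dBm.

Convert to linear, add, convert back:
P₁ = 5.01×10⁻¹⁵ W, P₂ = 6.31×10⁻¹⁶ W
P_tot = 5.64×10⁻¹⁵ W → 10 log₁₀(P_tot / 10⁻³) = −112.5 dBm

−112.5 dBm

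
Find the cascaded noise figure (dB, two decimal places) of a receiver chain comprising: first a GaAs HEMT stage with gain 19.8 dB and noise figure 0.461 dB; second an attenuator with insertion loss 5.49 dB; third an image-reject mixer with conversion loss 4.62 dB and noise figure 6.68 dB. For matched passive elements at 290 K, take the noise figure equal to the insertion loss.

Convert to linear (a loss of L dB is a gain of −L dB): F_i = 10^(NF_i/10), G_i = 10^(G_i,dB/10)
  Stage 1: F_1 = 10^(0.461/10) = 1.112, G_1 = 10^(19.8/10) = 95.50
  Stage 2: F_2 = 10^(5.49/10) = 3.540, G_2 = 10^(−5.49/10) = 0.2825
  Stage 3: F_3 = 10^(6.68/10) = 4.656, G_3 = 10^(−4.62/10) = 0.3451
Friis cascade:
  F = 1.112 + (3.540 − 1)/95.50 + (4.656 − 1)/26.98 = 1.274
NF = 10 log₁₀(1.274) = 1.05 dB

1.05 dB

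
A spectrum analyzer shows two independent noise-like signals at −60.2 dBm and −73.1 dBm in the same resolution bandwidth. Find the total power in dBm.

Convert to linear, add, convert back:
P₁ = 9.55×10⁻¹⁰ W, P₂ = 4.90×10⁻¹¹ W
P_tot = 1.00×10⁻⁹ W → 10 log₁₀(P_tot / 10⁻³) = −60.0 dBm

−60.0 dBm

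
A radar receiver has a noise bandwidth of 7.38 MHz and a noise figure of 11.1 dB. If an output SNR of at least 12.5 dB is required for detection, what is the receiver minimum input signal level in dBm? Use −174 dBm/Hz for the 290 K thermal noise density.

−81.7 dBm

Sensitivity = −174 + 10 log₁₀(B) + NF + SNR_min
= −174 + 68.68 + 11.1 + 12.5
= −81.72 dBm → −81.7 dBm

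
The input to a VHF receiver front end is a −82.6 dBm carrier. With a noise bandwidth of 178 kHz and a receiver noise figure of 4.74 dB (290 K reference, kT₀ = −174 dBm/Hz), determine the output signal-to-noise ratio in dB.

34.2 dB

Noise floor: N = −174 + 10 log₁₀(B) + NF
10 log₁₀(1.78×10⁵) = 52.5 dB
N = −174 + 52.5 + 4.74 = −116.76 dBm
SNR = P_sig − N = −82.6 − (−116.76) = 34.16 dB → 34.2 dB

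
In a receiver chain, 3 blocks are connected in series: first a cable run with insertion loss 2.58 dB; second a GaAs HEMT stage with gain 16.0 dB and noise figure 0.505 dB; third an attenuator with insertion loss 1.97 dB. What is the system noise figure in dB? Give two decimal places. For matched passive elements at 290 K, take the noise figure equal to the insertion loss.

3.14 dB

Convert to linear (a loss of L dB is a gain of −L dB): F_i = 10^(NF_i/10), G_i = 10^(G_i,dB/10)
  Stage 1: F_1 = 10^(2.58/10) = 1.811, G_1 = 10^(−2.58/10) = 0.5521
  Stage 2: F_2 = 10^(0.505/10) = 1.123, G_2 = 10^(16.0/10) = 39.81
  Stage 3: F_3 = 10^(1.97/10) = 1.574, G_3 = 10^(−1.97/10) = 0.6353
Friis cascade:
  F = 1.811 + (1.123 − 1)/0.5521 + (1.574 − 1)/21.98 = 2.061
NF = 10 log₁₀(2.061) = 3.14 dB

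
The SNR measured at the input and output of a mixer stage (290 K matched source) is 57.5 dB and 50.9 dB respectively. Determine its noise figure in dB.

6.6 dB

NF (dB) = SNR_in(dB) − SNR_out(dB) when the source is at T₀
NF = 57.5 − 50.9 = 6.6 dB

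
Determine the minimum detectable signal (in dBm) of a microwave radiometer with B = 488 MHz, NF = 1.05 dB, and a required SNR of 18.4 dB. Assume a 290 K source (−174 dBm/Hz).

−67.7 dBm

Sensitivity = −174 + 10 log₁₀(B) + NF + SNR_min
= −174 + 86.88 + 1.05 + 18.4
= −67.67 dBm → −67.7 dBm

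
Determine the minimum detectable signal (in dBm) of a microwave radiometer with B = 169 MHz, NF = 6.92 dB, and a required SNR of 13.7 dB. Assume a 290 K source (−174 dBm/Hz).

Sensitivity = −174 + 10 log₁₀(B) + NF + SNR_min
= −174 + 82.28 + 6.92 + 13.7
= −71.10 dBm → −71.1 dBm

−71.1 dBm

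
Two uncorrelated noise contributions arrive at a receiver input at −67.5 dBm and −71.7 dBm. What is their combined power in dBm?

Convert to linear, add, convert back:
P₁ = 1.78×10⁻¹⁰ W, P₂ = 6.76×10⁻¹¹ W
P_tot = 2.45×10⁻¹⁰ W → 10 log₁₀(P_tot / 10⁻³) = −66.1 dBm

−66.1 dBm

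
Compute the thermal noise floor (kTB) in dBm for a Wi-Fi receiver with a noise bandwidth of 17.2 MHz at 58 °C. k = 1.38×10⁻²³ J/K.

T = 58 °C + 273.15 = 331.15 K
P_n = kTB = 1.38×10⁻²³ × 331.15 × 1.72×10⁷ = 7.86×10⁻¹⁴ W
In dBm: 10 log₁₀(7.86×10⁻¹⁴ / 10⁻³) = −101.0 dBm

−101.0 dBm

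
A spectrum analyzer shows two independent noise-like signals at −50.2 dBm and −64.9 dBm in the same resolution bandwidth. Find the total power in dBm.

−50.1 dBm

Convert to linear, add, convert back:
P₁ = 9.55×10⁻⁹ W, P₂ = 3.24×10⁻¹⁰ W
P_tot = 9.87×10⁻⁹ W → 10 log₁₀(P_tot / 10⁻³) = −50.1 dBm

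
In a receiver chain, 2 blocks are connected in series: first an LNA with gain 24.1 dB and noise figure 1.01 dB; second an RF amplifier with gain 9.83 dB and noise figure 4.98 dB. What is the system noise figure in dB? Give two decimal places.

Convert to linear (a loss of L dB is a gain of −L dB): F_i = 10^(NF_i/10), G_i = 10^(G_i,dB/10)
  Stage 1: F_1 = 10^(1.01/10) = 1.262, G_1 = 10^(24.1/10) = 257.0
  Stage 2: F_2 = 10^(4.98/10) = 3.148, G_2 = 10^(9.83/10) = 9.616
Friis cascade:
  F = 1.262 + (3.148 − 1)/257.0 = 1.270
NF = 10 log₁₀(1.270) = 1.04 dB

1.04 dB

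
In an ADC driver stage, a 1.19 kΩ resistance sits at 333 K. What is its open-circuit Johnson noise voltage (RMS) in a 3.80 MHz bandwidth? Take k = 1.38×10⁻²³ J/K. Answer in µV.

V_n = √(4kTRB)
4kTRB = 4 × 1.38×10⁻²³ × 333 × 1.19×10³ × 3.80×10⁶ = 8.31×10⁻¹¹ V²
V_n = √(8.31×10⁻¹¹) = 9.12×10⁻⁶ V = 9.12 µV

9.12 µV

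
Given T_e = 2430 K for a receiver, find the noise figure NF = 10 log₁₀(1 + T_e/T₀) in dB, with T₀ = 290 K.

9.72 dB

F = 1 + T_e/T₀ = 1 + 2430/290 = 9.37931
NF = 10 log₁₀(9.37931) = 9.72 dB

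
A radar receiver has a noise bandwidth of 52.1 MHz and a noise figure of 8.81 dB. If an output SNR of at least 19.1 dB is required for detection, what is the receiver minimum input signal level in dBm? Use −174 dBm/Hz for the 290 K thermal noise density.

−68.9 dBm

Sensitivity = −174 + 10 log₁₀(B) + NF + SNR_min
= −174 + 77.17 + 8.81 + 19.1
= −68.92 dBm → −68.9 dBm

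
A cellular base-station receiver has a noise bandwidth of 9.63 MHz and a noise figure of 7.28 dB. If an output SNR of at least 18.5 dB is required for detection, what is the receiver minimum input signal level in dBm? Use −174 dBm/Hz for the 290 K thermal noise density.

−78.4 dBm

Sensitivity = −174 + 10 log₁₀(B) + NF + SNR_min
= −174 + 69.84 + 7.28 + 18.5
= −78.38 dBm → −78.4 dBm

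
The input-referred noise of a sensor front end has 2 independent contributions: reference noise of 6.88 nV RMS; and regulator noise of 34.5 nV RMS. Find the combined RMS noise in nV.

Uncorrelated sources add in power (mean-square): V_tot = √(ΣV_i²)
V_tot = √[(6.88×10⁻⁹)² + (3.45×10⁻⁸)²] = 3.52×10⁻⁸ V = 35.2 nV

35.2 nV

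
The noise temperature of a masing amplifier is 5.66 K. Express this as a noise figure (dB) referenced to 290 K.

F = 1 + T_e/T₀ = 1 + 5.66/290 = 1.01952
NF = 10 log₁₀(1.01952) = 0.084 dB

0.084 dB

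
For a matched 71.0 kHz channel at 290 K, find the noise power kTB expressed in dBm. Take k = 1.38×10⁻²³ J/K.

−125.5 dBm

P_n = kTB = 1.38×10⁻²³ × 290 × 7.10×10⁴ = 2.84×10⁻¹⁶ W
In dBm: 10 log₁₀(2.84×10⁻¹⁶ / 10⁻³) = −125.5 dBm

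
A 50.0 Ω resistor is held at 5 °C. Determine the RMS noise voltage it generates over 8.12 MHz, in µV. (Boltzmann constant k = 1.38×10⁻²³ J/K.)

T = 5 °C + 273.15 = 278.15 K
V_n = √(4kTRB)
4kTRB = 4 × 1.38×10⁻²³ × 278.15 × 5.00×10¹ × 8.12×10⁶ = 6.23×10⁻¹² V²
V_n = √(6.23×10⁻¹²) = 2.50×10⁻⁶ V = 2.50 µV

2.50 µV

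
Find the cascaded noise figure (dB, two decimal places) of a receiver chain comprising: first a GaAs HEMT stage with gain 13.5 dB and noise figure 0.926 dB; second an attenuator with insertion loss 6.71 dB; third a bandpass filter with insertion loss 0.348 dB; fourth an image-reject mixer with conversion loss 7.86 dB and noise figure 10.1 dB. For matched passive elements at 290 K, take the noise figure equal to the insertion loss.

Convert to linear (a loss of L dB is a gain of −L dB): F_i = 10^(NF_i/10), G_i = 10^(G_i,dB/10)
  Stage 1: F_1 = 10^(0.926/10) = 1.238, G_1 = 10^(13.5/10) = 22.39
  Stage 2: F_2 = 10^(6.71/10) = 4.688, G_2 = 10^(−6.71/10) = 0.2133
  Stage 3: F_3 = 10^(0.348/10) = 1.083, G_3 = 10^(−0.348/10) = 0.9230
  Stage 4: F_4 = 10^(10.1/10) = 10.23, G_4 = 10^(−7.86/10) = 0.1637
Friis cascade:
  F = 1.238 + (4.688 − 1)/22.39 + (1.083 − 1)/4.775 + (10.23 − 1)/4.408 = 3.515
NF = 10 log₁₀(3.515) = 5.46 dB

5.46 dB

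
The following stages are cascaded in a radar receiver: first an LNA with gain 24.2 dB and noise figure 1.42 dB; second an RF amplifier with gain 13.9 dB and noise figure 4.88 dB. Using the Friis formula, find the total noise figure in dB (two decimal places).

1.44 dB

Convert to linear (a loss of L dB is a gain of −L dB): F_i = 10^(NF_i/10), G_i = 10^(G_i,dB/10)
  Stage 1: F_1 = 10^(1.42/10) = 1.387, G_1 = 10^(24.2/10) = 263.0
  Stage 2: F_2 = 10^(4.88/10) = 3.076, G_2 = 10^(13.9/10) = 24.55
Friis cascade:
  F = 1.387 + (3.076 − 1)/263.0 = 1.395
NF = 10 log₁₀(1.395) = 1.44 dB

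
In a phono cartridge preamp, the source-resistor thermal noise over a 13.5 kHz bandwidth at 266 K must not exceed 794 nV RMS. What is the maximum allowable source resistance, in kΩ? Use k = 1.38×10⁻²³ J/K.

Johnson–Nyquist: V_n = √(4kTRB) ⇒ R = V_n² / (4kTB)
4kTB = 4 × 1.38×10⁻²³ × 266 × 1.35×10⁴ = 1.98×10⁻¹⁶
R = (7.94×10⁻⁷)² / 1.98×10⁻¹⁶ = 3.18×10³ Ω = 3.18 kΩ

3.18 kΩ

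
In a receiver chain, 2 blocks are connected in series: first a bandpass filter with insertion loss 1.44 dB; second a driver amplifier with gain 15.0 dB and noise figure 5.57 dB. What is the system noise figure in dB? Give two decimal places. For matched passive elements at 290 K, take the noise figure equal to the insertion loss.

7.01 dB

Convert to linear (a loss of L dB is a gain of −L dB): F_i = 10^(NF_i/10), G_i = 10^(G_i,dB/10)
  Stage 1: F_1 = 10^(1.44/10) = 1.393, G_1 = 10^(−1.44/10) = 0.7178
  Stage 2: F_2 = 10^(5.57/10) = 3.606, G_2 = 10^(15.0/10) = 31.62
Friis cascade:
  F = 1.393 + (3.606 − 1)/0.7178 = 5.023
NF = 10 log₁₀(5.023) = 7.01 dB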